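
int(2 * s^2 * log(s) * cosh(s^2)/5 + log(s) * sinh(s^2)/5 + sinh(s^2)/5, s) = s*log(s)*sinh(s^2)/5 + C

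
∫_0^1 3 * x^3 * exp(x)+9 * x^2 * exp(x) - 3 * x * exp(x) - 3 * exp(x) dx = 0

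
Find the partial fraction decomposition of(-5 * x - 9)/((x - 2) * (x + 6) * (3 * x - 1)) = 96/(95*(3*x - 1)) + 21/(152*(x + 6)) - 19/(40*(x - 2))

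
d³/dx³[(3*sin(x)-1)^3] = 9*(-81*sin(x)^2 + 24*sin(x) + 17)*cos(x)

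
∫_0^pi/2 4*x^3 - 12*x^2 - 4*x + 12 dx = -9 + (-3 + pi/2)^2*(1 + pi/2)^2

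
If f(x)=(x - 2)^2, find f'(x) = 2*x - 4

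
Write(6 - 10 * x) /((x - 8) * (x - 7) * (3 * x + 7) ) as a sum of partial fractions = 66/(217*(3*x + 7)) + 16/(7*(x - 7)) - 74/(31*(x - 8))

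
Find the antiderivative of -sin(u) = cos(u) + C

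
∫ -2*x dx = -x^2 + C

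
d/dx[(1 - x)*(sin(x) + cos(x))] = x*sin(x) - x*cos(x) - 2*sin(x)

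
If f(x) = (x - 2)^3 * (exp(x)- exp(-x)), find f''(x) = (x^3*exp(2*x) - x^3 + 12*x^2 - 6*x*exp(2*x) - 42*x + 4*exp(2*x) + 44)*exp(-x)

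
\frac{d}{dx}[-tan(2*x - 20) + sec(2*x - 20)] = -2*tan(2*x - 20)^2 + 2*tan(2*x - 20)*sec(2*x - 20) - 2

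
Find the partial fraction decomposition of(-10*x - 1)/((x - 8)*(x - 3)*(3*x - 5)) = -159/(76*(3*x - 5)) + 31/(20*(x - 3)) - 81/(95*(x - 8))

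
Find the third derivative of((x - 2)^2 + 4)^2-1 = 24*x - 48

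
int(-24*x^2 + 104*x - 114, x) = -8*x^3 + 52*x^2 - 114*x + C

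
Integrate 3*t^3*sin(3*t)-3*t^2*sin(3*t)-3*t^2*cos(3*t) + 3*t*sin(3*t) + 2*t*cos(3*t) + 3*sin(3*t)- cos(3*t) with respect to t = (-t^3 + t^2 - t - 1)*cos(3*t) + C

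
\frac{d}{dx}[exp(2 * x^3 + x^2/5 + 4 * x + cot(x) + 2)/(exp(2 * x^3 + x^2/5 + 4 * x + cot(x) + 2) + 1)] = (30*x^2 + 2*x + 15 - 5/tan(x)^2)*exp(2*x^3 + x^2/5 + 4*x + 2 + 1/tan(x))/(5*(exp(2)*exp(4*x)*exp(x^2/5)*exp(2*x^3)*exp(1/tan(x)) + 1)^2)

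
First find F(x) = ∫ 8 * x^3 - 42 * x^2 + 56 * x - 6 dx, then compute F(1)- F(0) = 10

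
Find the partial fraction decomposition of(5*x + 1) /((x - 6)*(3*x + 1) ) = 2/(19*(3*x + 1)) + 31/(19*(x - 6))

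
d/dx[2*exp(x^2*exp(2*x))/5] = 4*x^2*exp(x^2*exp(2*x) + 2*x)/5 + 4*x*exp(x^2*exp(2*x) + 2*x)/5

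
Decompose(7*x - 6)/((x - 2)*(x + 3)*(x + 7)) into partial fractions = -55/(36*(x + 7)) + 27/(20*(x + 3)) + 8/(45*(x - 2))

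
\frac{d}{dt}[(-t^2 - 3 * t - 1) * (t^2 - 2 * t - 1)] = -4*t^3 - 3*t^2 + 12*t + 5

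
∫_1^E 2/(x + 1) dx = -2*log(10) + 2*log(5 + 5*E)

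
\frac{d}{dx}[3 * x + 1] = 3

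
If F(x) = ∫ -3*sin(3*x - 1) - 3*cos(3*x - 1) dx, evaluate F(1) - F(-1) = -sin(2) + cos(2) - cos(4) - sin(4)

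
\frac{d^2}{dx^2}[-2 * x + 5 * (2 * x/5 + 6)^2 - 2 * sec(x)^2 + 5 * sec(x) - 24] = -12*tan(x)^2*sec(x)^2 + 10*tan(x)^2*sec(x) - 4*sec(x)^2 + 5*sec(x) + 8/5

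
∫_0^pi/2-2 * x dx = -pi^2/4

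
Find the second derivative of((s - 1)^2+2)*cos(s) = -s^2*cos(s) - 4*s*sin(s) + 2*s*cos(s) + 4*sin(s) - cos(s)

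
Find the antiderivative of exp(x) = exp(x) + C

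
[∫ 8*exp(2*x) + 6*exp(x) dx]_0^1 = -10 + 6*E + 4*exp(2)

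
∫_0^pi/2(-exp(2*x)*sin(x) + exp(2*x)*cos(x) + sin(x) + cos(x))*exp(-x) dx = 0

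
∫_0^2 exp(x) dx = -1 + exp(2)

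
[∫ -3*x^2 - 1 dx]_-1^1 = -4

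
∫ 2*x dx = x^2 + C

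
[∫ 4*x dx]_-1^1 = 0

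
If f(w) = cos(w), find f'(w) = -sin(w)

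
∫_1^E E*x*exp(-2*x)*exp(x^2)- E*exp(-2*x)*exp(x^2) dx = -1/2 + exp((-1 + E)^2)/2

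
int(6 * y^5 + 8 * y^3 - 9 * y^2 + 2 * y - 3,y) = y^6 + 2*y^4 - 3*y^3 + y^2 - 3*y + C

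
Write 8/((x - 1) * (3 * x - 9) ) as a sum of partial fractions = -4/(3*(x - 1)) + 4/(3*(x - 3))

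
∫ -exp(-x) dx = exp(-x) + C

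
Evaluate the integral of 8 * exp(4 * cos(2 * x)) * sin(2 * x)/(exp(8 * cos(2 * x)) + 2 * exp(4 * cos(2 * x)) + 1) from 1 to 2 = -1/(exp(4*cos(2)) + 1) + 1/(exp(4*cos(4)) + 1)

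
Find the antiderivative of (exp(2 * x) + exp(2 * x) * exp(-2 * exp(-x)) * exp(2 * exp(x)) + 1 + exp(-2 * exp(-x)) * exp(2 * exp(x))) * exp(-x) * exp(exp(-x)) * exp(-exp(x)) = 2*sinh(2*sinh(x)) + C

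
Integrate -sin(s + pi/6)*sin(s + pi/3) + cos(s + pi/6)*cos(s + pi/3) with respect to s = cos(2*s)/2 + C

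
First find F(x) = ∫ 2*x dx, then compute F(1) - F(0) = 1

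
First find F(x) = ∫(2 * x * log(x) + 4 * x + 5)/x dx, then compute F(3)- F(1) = 4 + 11*log(3)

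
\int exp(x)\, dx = exp(x) + C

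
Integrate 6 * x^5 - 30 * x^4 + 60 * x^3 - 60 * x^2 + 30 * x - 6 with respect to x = x^6 - 6*x^5 + 15*x^4 - 20*x^3 + 15*x^2 - 6*x + C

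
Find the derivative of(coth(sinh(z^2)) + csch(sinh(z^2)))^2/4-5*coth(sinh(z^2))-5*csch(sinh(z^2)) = -z*(sinh(sinh(z^2)) - 10*cosh(sinh(z^2)) - 10 + 2/tanh(sinh(z^2)) + 2/sinh(sinh(z^2)))*cosh(z^2)/sinh(sinh(z^2))^2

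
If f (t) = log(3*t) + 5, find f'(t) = 1/t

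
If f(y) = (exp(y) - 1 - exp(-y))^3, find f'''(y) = (27*exp(6*y) - 24*exp(5*y) + 24*exp(y) + 27)*exp(-3*y)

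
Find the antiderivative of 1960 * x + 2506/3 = 980*x^2 + 2506*x/3 + C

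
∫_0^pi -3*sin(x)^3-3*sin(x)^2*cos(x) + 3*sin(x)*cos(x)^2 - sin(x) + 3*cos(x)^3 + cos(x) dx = -4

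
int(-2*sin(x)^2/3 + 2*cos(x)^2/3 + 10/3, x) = 10*x/3 + sin(2*x)/3 + C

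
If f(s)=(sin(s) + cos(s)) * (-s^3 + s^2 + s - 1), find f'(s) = s^3*sin(s) - s^3*cos(s) - 4*s^2*sin(s) - 2*s^2*cos(s) + s*sin(s) + 3*s*cos(s) + 2*sin(s)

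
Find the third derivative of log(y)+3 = 2/y^3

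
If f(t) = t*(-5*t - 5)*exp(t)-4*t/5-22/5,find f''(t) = -5*t^2*exp(t) - 25*t*exp(t) - 20*exp(t)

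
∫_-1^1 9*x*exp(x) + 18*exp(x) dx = 18*E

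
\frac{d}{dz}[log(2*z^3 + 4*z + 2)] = (3*z^2 + 2)/(z^3 + 2*z + 1)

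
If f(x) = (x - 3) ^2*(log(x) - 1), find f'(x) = (2*x^2*log(x) - x^2 - 6*x*log(x) + 9)/x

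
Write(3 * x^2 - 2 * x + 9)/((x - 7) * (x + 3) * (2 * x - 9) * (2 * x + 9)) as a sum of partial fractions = -35/(138*(2*x + 9)) - 9/(50*(2*x - 9)) + 7/(75*(x + 3)) + 71/(575*(x - 7))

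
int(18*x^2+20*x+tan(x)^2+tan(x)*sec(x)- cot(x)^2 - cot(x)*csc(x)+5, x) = 6*x^3 + 10*x^2 + 5*x + tan(x) + cot(x) + csc(x) + sec(x) + C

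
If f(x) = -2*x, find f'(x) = -2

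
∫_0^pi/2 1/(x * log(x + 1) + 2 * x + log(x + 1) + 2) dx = -log(2) + log(log(1 + pi/2) + 2)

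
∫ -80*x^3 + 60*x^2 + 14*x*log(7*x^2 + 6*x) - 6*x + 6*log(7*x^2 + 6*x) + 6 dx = -x*(10*x*(2*x^2 - 2*x + 1) - (7*x + 6)*log(x*(7*x + 6))) + C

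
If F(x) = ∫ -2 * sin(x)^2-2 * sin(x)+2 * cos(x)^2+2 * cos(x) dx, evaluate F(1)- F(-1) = 4*(cos(1) + 1)*sin(1)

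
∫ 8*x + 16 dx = 4*x^2 + 16*x + C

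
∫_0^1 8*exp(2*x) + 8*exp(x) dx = -16 + (2 + 2*E)^2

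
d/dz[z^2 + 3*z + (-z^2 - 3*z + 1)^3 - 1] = -6*z^5 - 45*z^4 - 96*z^3 - 27*z^2 + 50*z - 6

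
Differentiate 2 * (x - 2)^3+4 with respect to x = 6*x^2 - 24*x + 24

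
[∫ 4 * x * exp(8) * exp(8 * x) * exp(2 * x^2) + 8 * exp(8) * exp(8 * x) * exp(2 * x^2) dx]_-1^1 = -exp(2) + exp(18)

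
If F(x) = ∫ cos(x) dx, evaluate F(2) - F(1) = -sin(1) + sin(2)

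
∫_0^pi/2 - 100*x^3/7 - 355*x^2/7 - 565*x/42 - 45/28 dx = (-13/3 - pi/2)*(-5/7 + 15*pi/56 + 5*pi^2/14 + 25*pi^3/56) - 65/21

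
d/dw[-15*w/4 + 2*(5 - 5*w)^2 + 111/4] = 100*w - 415/4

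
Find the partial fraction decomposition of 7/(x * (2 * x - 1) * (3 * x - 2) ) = 63/(2*(3*x - 2)) - 28/(2*x - 1) + 7/(2*x)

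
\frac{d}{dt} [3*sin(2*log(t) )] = 6*cos(2*log(t))/t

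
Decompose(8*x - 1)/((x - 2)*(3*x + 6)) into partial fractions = 17/(12*(x + 2)) + 5/(4*(x - 2))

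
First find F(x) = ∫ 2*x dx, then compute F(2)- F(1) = 3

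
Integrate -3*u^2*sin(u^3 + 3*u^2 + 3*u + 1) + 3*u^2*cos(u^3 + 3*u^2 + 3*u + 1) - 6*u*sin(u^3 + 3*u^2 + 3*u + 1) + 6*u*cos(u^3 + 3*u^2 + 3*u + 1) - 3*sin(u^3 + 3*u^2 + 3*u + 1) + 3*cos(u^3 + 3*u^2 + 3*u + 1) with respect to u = sin((u + 1)^3) + cos((u + 1)^3) + C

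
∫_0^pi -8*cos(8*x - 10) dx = 0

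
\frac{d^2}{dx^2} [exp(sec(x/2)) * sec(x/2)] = (cos(x/2)/4 - 3*cos(x)/2 - cos(3*x/2)/4 + 5/2 + 1/cos(x/2))*exp(1/cos(x/2))/(cos(x) + 1)^2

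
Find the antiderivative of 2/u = 2*log(2*u) + C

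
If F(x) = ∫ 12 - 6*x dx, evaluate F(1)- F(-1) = 24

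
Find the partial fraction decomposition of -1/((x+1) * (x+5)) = 1/(4*(x + 5)) - 1/(4*(x + 1))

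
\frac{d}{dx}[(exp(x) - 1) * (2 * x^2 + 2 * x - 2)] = 2*x^2*exp(x) + 6*x*exp(x) - 4*x - 2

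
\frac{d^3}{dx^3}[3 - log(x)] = -2/x^3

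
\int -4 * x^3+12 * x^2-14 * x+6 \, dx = -x^4 + 4*x^3 - 7*x^2 + 6*x + C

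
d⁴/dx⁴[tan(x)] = 24*tan(x)^5 + 40*tan(x)^3 + 16*tan(x)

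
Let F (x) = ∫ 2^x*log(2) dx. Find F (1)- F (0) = 1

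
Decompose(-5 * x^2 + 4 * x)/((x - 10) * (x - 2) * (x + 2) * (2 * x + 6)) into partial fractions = 57/(130*(x + 3)) - 7/(24*(x + 2)) + 3/(80*(x - 2)) - 115/(624*(x - 10))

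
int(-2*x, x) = -x^2 + C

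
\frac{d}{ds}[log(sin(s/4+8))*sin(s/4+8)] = (log(sin(s/4 + 8)) + 1)*cos(s/4 + 8)/4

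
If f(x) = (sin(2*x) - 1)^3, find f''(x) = -12*sin(2*x)^3 + 24*sin(2*x)^2 + 24*sin(2*x)*cos(2*x)^2 - 12*sin(2*x) - 24*cos(2*x)^2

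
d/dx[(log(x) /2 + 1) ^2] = (log(x) + 2)/(2*x)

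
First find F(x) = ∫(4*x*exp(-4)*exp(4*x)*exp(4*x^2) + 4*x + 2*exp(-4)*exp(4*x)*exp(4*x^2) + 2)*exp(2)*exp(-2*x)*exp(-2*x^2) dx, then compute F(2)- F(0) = -exp(-2) - exp(-10) + exp(2) + exp(10)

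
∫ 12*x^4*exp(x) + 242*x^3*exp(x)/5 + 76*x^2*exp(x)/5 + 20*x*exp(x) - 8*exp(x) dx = 2*x*(30*x^3 + x^2 + 35*x - 20)*exp(x)/5 + C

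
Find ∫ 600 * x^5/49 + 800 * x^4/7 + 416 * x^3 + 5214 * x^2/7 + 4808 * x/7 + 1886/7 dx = 100*x^6/49 + 160*x^5/7 + 104*x^4 + 1738*x^3/7 + 2404*x^2/7 + 1886*x/7 + C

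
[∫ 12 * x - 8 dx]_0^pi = -2*pi*(4 - 3*pi)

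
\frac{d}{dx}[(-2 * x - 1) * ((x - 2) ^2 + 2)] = -6*x^2 + 14*x - 8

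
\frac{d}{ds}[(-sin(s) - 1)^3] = -3*(sin(s) + 1)^2*cos(s)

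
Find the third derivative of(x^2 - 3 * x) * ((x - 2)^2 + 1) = 24*x - 42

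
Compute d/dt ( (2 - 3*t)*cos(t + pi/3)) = 3*t*sin(t + pi/3) - 2*sin(t + pi/3) - 3*cos(t + pi/3)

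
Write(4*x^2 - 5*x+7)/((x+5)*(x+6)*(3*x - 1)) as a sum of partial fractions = 13/(76*(3*x - 1)) + 181/(19*(x + 6)) - 33/(4*(x + 5))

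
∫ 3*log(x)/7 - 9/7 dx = 3*x*(log(x) - 4)/7 + C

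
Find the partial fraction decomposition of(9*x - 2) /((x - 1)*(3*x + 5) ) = 51/(8*(3*x + 5)) + 7/(8*(x - 1))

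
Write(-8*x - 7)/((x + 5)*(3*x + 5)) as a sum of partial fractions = 19/(10*(3*x + 5)) - 33/(10*(x + 5))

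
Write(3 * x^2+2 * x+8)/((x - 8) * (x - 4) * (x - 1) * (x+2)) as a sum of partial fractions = -4/(45*(x + 2)) + 13/(63*(x - 1)) - 8/(9*(x - 4)) + 27/(35*(x - 8))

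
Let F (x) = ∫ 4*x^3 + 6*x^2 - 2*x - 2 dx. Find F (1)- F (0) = 0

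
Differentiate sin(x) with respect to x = cos(x)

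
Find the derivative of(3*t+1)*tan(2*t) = 6*t/cos(2*t)^2 + 3*tan(2*t) + 2/cos(2*t)^2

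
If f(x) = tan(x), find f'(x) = cos(x)^(-2)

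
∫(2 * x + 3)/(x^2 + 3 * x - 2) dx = log(x^2 + 3*x - 2) + C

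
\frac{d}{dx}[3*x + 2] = 3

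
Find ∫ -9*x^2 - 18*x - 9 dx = -3*x^3 - 9*x^2 - 9*x + C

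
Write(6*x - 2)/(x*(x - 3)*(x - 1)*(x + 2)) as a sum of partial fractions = 7/(15*(x + 2)) - 2/(3*(x - 1)) + 8/(15*(x - 3)) - 1/(3*x)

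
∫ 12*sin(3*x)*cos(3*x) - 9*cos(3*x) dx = -3*sin(3*x) - cos(6*x) + C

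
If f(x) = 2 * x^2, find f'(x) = 4*x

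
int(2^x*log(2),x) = 2^x + C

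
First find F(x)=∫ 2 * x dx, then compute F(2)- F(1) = 3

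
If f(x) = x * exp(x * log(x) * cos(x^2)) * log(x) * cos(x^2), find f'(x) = (-x^3*log(x)^2*sin(2*x^2) - 2*x^2*log(x)*sin(x^2) + x*log(x)^2*cos(2*x^2)/2 + x*log(x)^2/2 + x*log(x)*cos(2*x^2)/2 + x*log(x)/2 + log(x)*cos(x^2) + cos(x^2))*exp(x*log(x)*cos(x^2))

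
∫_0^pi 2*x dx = pi^2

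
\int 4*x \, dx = 2*x^2 + C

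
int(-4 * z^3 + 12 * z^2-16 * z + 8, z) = -z^4 + 4*z^3 - 8*z^2 + 8*z + C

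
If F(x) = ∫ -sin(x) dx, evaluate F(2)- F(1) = -cos(1) + cos(2)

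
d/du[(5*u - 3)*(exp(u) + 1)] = 5*u*exp(u) + 2*exp(u) + 5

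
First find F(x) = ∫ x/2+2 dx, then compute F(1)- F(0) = 9/4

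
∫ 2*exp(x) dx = 2*exp(x) + C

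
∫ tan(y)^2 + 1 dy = tan(y) + C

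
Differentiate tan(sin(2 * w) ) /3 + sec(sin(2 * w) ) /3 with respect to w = 2*cos(2*w)*tan(sin(2*w))^2/3 + 2*cos(2*w)*tan(sin(2*w))*sec(sin(2*w))/3 + 2*cos(2*w)/3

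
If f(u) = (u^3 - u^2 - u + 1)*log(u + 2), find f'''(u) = (6*u^3*log(u + 2) + 11*u^3 + 36*u^2*log(u + 2) + 52*u^2 + 72*u*log(u + 2) + 61*u + 48*log(u + 2) - 16)/(u^3 + 6*u^2 + 12*u + 8)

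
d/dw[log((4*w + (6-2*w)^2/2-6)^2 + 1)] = (16*w^3 - 96*w^2 + 224*w - 192)/(4*w^4 - 32*w^3 + 112*w^2 - 192*w + 145)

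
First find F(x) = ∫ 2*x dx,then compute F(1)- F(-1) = 0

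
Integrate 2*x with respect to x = x^2 + C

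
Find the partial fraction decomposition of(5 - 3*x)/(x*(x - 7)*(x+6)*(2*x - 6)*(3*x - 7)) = -81/(4900*(3*x - 7)) + 23/(35100*(x + 6)) + 1/(108*(x - 3)) - 1/(637*(x - 7)) - 5/(1764*x)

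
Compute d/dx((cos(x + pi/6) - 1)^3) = -3*sin(x + pi/6)*cos(x + pi/6)^2 - 3*sin(x + pi/6) + 3*sin(2*x + pi/3)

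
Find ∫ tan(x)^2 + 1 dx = tan(x) + C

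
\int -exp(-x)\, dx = exp(-x) + C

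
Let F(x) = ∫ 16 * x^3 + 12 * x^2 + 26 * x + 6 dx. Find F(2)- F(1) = 133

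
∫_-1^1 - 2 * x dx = 0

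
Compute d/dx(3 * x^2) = 6*x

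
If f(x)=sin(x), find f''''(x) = sin(x)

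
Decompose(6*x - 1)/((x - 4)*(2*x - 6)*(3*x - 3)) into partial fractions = 5/(36*(x - 1)) - 17/(12*(x - 3)) + 23/(18*(x - 4))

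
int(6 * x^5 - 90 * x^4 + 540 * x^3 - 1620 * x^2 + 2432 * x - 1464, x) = x^6 - 18*x^5 + 135*x^4 - 540*x^3 + 1216*x^2 - 1464*x + C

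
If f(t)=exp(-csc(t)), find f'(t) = exp(-csc(t))*cot(t)*csc(t)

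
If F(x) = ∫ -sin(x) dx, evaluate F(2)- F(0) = -1 + cos(2)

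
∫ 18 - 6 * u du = -3*u^2 + 18*u + C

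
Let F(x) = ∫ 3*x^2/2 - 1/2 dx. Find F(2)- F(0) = 3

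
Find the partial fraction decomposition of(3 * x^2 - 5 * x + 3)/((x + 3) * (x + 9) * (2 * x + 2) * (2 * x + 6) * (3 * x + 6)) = 97/(8064*(x + 9)) + 37/(144*(x + 3)) + 5/(16*(x + 3)^2) - 25/(84*(x + 2)) + 11/(384*(x + 1))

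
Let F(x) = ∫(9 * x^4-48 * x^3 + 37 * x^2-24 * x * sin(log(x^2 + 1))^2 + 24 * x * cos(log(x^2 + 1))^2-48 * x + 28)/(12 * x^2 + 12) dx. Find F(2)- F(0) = -4/3 + sin(2*log(5))/2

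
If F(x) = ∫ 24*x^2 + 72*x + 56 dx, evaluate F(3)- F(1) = 608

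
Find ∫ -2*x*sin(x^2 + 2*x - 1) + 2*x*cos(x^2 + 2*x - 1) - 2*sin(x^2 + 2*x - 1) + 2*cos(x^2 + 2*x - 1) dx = sin((x + 1)^2 - 2) + cos((x + 1)^2 - 2) + C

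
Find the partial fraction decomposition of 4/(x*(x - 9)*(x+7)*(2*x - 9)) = -32/(1863*(2*x - 9)) - 1/(644*(x + 7)) + 1/(324*(x - 9)) + 4/(567*x)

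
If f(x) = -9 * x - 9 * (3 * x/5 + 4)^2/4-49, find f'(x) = -81*x/50 - 99/5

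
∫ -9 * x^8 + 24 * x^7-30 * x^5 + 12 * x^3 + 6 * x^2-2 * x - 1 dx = -x^9 + 3*x^8 - 5*x^6 + 3*x^4 + 2*x^3 - x^2 - x + C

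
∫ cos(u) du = sin(u) + C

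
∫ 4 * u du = 2*u^2 + C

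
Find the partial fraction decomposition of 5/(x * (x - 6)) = 5/(6*(x - 6)) - 5/(6*x)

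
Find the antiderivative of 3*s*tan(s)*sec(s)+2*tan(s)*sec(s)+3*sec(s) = (3*s + 2)*sec(s) + C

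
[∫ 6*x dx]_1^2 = 9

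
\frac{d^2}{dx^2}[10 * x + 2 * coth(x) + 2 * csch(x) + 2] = 2*(cosh(x) + 1)^2/sinh(x)^3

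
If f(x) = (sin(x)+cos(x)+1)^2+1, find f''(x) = -4*sin(2*x) - 2*sqrt(2)*sin(x + pi/4)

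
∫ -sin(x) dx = cos(x) + C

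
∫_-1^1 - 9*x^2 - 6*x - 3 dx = -12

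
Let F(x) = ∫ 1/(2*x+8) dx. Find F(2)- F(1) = -log(5/2)/2 + log(3)/2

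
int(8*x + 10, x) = 4*x^2 + 10*x + C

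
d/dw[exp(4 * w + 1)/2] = 2*exp(4*w + 1)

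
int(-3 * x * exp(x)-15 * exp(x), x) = 3*(-x - 4)*exp(x) + C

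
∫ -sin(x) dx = cos(x) + C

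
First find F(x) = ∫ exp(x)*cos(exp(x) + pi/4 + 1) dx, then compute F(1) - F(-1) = sin(pi/4 + 1 + E) - sin(exp(-1) + pi/4 + 1)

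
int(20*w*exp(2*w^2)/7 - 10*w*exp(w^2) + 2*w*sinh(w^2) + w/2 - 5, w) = w^2/4 - 5*w + 5*exp(2*w^2)/7 - 5*exp(w^2) + cosh(w^2) + C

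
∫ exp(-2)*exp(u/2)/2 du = exp(u/2 - 2) + C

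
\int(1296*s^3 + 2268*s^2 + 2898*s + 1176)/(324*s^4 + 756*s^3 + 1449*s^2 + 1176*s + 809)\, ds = log((18*s^2 + 21*s + 28)^2/25 + 1) + C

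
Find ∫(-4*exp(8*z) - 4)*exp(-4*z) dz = -2*sinh(4*z) + C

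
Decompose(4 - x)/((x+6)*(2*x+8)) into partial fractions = -5/(2*(x + 6)) + 2/(x + 4)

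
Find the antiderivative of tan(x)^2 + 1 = tan(x) + C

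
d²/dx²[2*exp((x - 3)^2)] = 8*x^2*exp(x^2 - 6*x + 9) - 48*x*exp(x^2 - 6*x + 9) + 76*exp(x^2 - 6*x + 9)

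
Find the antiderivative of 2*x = x^2 + C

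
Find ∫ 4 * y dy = 2*y^2 + C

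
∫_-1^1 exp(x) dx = E - exp(-1)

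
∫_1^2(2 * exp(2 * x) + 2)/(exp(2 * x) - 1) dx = -2*log(E - exp(-1)) + 2*log(-exp(-2) + exp(2))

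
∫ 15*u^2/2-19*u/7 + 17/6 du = 5*u^3/2 - 19*u^2/14 + 17*u/6 + C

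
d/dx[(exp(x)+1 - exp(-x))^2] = (2*exp(4*x) + 2*exp(3*x) + 2*exp(x) - 2)*exp(-2*x)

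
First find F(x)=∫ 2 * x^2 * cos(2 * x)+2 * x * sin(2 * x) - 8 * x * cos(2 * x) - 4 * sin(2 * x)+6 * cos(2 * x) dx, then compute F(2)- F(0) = -sin(4)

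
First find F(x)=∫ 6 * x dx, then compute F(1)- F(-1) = 0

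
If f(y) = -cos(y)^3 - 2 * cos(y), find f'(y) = (5 - 3*sin(y)^2)*sin(y)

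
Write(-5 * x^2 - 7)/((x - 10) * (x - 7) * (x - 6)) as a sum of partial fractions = -187/(4*(x - 6)) + 84/(x - 7) - 169/(4*(x - 10))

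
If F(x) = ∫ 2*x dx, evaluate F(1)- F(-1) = 0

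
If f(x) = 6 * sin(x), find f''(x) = -6*sin(x)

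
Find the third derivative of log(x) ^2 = (4*log(x) - 6)/x^3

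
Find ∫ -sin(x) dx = cos(x) + C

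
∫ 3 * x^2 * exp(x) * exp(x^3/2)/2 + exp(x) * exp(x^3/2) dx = exp(x*(x^2 + 2)/2) + C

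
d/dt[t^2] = 2*t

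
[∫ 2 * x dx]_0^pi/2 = pi^2/4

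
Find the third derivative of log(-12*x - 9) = 128/(64*x^3 + 144*x^2 + 108*x + 27)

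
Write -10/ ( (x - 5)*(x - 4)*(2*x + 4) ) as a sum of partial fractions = -5/(42*(x + 2)) + 5/(6*(x - 4)) - 5/(7*(x - 5))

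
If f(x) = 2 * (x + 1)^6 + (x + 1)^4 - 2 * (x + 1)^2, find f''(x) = 60*x^4 + 240*x^3 + 372*x^2 + 264*x + 68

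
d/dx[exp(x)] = exp(x)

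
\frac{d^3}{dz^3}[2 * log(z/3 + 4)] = 4/(z^3 + 36*z^2 + 432*z + 1728)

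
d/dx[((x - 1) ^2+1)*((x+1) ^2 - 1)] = 4*x^3 - 4*x + 4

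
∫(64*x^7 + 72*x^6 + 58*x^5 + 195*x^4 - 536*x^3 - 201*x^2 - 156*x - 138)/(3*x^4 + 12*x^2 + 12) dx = -(x^2 + 1)*(60*x^2 + 45*x - (4*x^2 + 3*x - 4)^2 - 72)/(3*x^2 + 6) + C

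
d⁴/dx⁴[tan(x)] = 24*tan(x)^5 + 40*tan(x)^3 + 16*tan(x)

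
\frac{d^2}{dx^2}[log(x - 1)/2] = -1/(2*x^2 - 4*x + 2)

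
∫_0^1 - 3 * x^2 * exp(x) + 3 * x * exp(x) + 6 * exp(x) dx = 3 + 3*E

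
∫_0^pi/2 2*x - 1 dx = -pi/2 + pi^2/4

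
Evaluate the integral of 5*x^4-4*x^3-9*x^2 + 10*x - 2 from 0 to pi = (-1 + pi)^3*(2*pi + pi^2)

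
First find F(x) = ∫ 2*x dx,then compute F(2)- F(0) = 4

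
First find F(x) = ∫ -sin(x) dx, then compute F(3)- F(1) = cos(3) - cos(1)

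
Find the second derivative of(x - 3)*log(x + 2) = (x + 7)/(x^2 + 4*x + 4)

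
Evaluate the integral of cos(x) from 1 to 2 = -sin(1) + sin(2)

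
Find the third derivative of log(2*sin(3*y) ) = 54*cos(3*y)/sin(3*y)^3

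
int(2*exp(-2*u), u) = -exp(-2*u) + C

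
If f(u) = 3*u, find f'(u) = 3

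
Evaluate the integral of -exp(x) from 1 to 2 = E - exp(2)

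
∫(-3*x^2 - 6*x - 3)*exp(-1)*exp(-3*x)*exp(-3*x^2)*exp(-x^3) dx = exp(-(x + 1)^3) + C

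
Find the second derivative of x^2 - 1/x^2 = (2*x^4 - 6)/x^4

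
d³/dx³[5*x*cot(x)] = -30*x*cot(x)^4 - 40*x*cot(x)^2 - 10*x + 30*cot(x)^3 + 30*cot(x)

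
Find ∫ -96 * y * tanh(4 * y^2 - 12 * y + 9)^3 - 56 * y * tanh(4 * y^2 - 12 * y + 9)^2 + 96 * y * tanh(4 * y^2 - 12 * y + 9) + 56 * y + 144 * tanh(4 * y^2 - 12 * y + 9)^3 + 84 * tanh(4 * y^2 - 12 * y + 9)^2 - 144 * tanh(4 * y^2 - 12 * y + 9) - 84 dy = (6*tanh((2*y - 3)^2) + 7)*tanh((2*y - 3)^2) + C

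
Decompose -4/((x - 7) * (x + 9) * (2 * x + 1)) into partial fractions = 16/(255*(2*x + 1)) - 1/(68*(x + 9)) - 1/(60*(x - 7))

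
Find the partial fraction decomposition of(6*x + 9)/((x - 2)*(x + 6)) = 27/(8*(x + 6)) + 21/(8*(x - 2))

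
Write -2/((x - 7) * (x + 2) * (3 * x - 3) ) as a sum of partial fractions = -2/(81*(x + 2)) + 1/(27*(x - 1)) - 1/(81*(x - 7))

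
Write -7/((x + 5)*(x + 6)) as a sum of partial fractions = 7/(x + 6) - 7/(x + 5)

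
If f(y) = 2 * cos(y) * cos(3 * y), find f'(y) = -2*sin(2*y) - 4*sin(4*y)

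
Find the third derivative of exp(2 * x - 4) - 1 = 8*exp(2*x - 4)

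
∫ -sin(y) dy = cos(y) + C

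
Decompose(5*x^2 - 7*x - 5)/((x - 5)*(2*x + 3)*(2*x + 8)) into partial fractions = -67/(130*(2*x + 3)) + 103/(90*(x + 4)) + 85/(234*(x - 5))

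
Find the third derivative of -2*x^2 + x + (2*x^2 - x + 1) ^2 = 96*x - 24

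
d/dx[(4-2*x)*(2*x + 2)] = 4 - 8*x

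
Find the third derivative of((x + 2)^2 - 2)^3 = 120*x^3 + 720*x^2 + 1296*x + 672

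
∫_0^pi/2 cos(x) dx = 1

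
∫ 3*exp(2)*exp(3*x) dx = exp(3*x + 2) + C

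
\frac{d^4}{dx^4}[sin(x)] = sin(x)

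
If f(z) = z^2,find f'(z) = 2*z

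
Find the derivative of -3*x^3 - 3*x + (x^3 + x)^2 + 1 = 6*x^5 + 8*x^3 - 9*x^2 + 2*x - 3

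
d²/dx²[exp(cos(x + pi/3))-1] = exp(cos(x + pi/3))*sin(x + pi/3)^2 - exp(cos(x + pi/3))*cos(x + pi/3)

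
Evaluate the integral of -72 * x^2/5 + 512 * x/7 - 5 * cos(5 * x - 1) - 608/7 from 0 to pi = -608*pi/7 - 24*pi^3/5 - 2*sin(1) + 256*pi^2/7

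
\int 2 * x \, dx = x^2 + C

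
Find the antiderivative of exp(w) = exp(w) + C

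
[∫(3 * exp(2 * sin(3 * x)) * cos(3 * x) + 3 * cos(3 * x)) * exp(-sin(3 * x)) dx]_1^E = -exp(sin(3)) - exp(-sin(3*E)) + exp(-sin(3)) + exp(sin(3*E))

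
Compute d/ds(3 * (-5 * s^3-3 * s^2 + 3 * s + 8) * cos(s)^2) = 30*s^3*sin(s)*cos(s) + 18*s^2*sin(s)*cos(s) - 45*s^2*cos(s)^2 - 18*s*sin(s)*cos(s) - 18*s*cos(s)^2 - 48*sin(s)*cos(s) + 9*cos(s)^2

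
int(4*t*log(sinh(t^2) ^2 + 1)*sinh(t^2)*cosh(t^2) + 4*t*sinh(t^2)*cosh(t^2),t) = 2*log(cosh(t^2))*cosh(t^2)^2 + C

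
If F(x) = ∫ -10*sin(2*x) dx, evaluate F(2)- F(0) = -5 + 5*cos(4)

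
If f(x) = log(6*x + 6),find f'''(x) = 2/(x^3 + 3*x^2 + 3*x + 1)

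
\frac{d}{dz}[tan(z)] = cos(z)^(-2)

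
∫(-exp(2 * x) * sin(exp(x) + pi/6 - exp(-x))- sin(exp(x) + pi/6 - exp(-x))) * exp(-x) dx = cos(2*sinh(x) + pi/6) + C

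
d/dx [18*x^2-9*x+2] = 36*x - 9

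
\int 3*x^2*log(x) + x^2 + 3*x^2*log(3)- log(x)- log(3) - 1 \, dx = x*(x^2 - 1)*log(3*x) + C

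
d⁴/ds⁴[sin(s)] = sin(s)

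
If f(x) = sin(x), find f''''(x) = sin(x)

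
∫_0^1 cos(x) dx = sin(1)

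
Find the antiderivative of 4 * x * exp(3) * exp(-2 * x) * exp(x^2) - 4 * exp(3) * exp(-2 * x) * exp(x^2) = 2*exp((x - 1)^2 + 2) + C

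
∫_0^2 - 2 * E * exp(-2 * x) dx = -E + exp(-3)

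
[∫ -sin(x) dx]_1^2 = -cos(1) + cos(2)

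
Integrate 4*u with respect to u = 2*u^2 + C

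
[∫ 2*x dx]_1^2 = 3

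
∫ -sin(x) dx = cos(x) + C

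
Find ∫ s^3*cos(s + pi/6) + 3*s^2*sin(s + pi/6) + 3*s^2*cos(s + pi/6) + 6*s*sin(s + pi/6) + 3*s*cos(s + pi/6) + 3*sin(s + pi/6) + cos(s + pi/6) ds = (s + 1)^3*sin(s + pi/6) + C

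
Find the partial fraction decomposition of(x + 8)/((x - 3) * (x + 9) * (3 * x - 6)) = -1/(396*(x + 9)) - 10/(33*(x - 2)) + 11/(36*(x - 3))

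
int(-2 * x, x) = -x^2 + C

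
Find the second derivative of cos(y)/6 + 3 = -cos(y)/6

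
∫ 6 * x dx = 3*x^2 + C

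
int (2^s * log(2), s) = 2^s + C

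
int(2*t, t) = t^2 + C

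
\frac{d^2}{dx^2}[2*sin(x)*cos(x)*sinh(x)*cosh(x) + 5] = 4*cos(2*x)*cosh(2*x)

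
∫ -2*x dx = -x^2 + C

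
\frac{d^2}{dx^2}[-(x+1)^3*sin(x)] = x^3*sin(x) + 3*x^2*sin(x) - 6*x^2*cos(x) - 3*x*sin(x) - 12*x*cos(x) - 5*sin(x) - 6*cos(x)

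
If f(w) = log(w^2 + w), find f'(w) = (2*w + 1)/(w^2 + w)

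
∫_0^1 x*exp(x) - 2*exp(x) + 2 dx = 5 - 2*E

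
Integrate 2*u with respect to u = u^2 + C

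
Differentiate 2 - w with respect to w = -1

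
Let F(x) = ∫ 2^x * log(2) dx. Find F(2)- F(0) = 3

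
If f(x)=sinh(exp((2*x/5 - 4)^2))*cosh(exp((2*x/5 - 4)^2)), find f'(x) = 8*(x - 10)*exp(16)*exp(-16*x/5)*exp(4*x^2/25)*cosh(2*exp(16)*exp(-16*x/5)*exp(4*x^2/25))/25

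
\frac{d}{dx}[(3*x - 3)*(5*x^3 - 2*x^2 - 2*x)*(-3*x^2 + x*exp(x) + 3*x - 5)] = 15*x^5*exp(x) - 270*x^5 + 54*x^4*exp(x) + 540*x^4 - 84*x^3*exp(x) - 552*x^3 + 6*x^2*exp(x) + 261*x^2 + 12*x*exp(x) + 36*x - 30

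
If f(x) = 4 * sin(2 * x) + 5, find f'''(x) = -32*cos(2*x)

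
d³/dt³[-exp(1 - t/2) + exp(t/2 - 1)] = (exp(t - 2) + 1)*exp(1 - t/2)/8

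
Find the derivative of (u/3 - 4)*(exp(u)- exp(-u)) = (u*exp(2*u) + u - 11*exp(2*u) - 13)*exp(-u)/3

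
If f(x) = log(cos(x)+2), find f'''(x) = (2*sin(x) - sin(2*x))/(cos(x) + 2)^3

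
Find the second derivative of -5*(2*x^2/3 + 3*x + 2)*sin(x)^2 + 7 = -20*x^2*cos(2*x)/3 - 40*x*sin(2*x)/3 - 30*x*cos(2*x) - 30*sin(2*x) - 50*cos(2*x)/3 - 10/3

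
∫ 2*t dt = t^2 + C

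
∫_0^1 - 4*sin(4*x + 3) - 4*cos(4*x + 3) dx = -sin(7) + sin(3) + cos(7) - cos(3)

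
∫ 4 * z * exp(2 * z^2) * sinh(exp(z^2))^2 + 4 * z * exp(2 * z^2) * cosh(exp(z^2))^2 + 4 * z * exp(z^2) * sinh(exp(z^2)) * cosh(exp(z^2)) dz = exp(z^2)*sinh(2*exp(z^2)) + C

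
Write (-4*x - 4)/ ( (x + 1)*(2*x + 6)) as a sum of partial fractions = -2/(x + 3)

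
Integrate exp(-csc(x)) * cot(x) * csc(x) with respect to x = exp(-csc(x)) + C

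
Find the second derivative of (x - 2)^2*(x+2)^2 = 12*x^2 - 16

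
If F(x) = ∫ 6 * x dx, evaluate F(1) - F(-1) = 0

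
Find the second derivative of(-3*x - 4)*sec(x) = (3*x - 6*x/cos(x)^2 - 6*sin(x)/cos(x) + 4 - 8/cos(x)^2)/cos(x)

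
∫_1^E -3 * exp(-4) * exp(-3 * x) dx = -exp(-7) + exp(-3*E - 4)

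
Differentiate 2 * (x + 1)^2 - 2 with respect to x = 4*x + 4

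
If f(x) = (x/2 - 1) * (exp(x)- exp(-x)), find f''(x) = (x*exp(2*x) - x + 4)*exp(-x)/2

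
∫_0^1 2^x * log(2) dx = 1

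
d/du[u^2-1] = 2*u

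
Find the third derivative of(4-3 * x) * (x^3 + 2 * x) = 24 - 72*x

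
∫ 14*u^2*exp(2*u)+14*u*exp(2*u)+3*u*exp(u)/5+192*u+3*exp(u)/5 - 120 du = u*(35*u*exp(2*u) + 480*u + 3*exp(u) - 600)/5 + C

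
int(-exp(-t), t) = exp(-t) + C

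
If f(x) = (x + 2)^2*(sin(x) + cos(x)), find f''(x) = -x^2*sin(x) - x^2*cos(x) - 8*x*sin(x) - 10*sin(x) + 6*cos(x)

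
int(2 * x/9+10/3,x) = x^2/9 + 10*x/3 + C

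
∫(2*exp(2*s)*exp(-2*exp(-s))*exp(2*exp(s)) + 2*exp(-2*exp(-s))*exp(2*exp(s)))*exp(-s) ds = exp(4*sinh(s)) + C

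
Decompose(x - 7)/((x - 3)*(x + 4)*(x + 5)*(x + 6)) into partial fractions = 13/(18*(x + 6)) - 3/(2*(x + 5)) + 11/(14*(x + 4)) - 1/(126*(x - 3))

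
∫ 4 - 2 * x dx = -x^2 + 4*x + C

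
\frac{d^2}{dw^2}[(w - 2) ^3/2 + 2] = 3*w - 6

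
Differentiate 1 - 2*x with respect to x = -2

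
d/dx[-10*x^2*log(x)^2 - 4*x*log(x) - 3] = -20*x*log(x)^2 - 20*x*log(x) - 4*log(x) - 4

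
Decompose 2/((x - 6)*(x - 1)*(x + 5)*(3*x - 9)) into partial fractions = -1/(792*(x + 5)) + 1/(90*(x - 1)) - 1/(72*(x - 3)) + 2/(495*(x - 6))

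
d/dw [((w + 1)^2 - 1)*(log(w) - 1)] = 2*w*log(w) - w + 2*log(w)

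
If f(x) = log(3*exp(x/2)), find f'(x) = 1/2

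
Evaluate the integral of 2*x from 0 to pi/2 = pi^2/4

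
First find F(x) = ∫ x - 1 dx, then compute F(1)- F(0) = -1/2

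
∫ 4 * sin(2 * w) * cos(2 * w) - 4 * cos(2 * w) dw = (sin(2*w) - 1)^2 + C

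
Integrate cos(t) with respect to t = sin(t) + C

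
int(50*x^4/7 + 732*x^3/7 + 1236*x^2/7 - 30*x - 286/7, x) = 10*x^5/7 + 183*x^4/7 + 412*x^3/7 - 15*x^2 - 286*x/7 + C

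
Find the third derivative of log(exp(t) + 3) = (-3*exp(2*t) + 9*exp(t))/(exp(3*t) + 9*exp(2*t) + 27*exp(t) + 27)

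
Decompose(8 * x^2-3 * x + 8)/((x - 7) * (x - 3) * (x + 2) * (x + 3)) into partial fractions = -89/(60*(x + 3)) + 46/(45*(x + 2)) - 71/(120*(x - 3)) + 379/(360*(x - 7))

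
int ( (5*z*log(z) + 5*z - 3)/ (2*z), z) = (5*z - 3)*log(z)/2 + C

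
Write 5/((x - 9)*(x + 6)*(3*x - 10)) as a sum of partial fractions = -45/(476*(3*x - 10)) + 1/(84*(x + 6)) + 1/(51*(x - 9))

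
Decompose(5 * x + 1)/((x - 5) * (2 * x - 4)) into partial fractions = -11/(6*(x - 2)) + 13/(3*(x - 5))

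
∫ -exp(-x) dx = exp(-x) + C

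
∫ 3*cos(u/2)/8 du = 3*sin(u/2)/4 + C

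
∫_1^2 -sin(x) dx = -cos(1) + cos(2)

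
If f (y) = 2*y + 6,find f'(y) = 2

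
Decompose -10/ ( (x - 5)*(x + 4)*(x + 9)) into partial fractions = -1/(7*(x + 9)) + 2/(9*(x + 4)) - 5/(63*(x - 5))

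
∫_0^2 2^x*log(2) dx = 3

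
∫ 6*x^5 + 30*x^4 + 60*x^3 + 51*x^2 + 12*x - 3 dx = x^6 + 6*x^5 + 15*x^4 + 17*x^3 + 6*x^2 - 3*x + C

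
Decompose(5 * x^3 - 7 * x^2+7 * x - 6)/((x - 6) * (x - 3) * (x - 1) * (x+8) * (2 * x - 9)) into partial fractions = -362/(105*(2*x - 9)) - 307/(3465*(x + 8)) + 1/(630*(x - 1)) + 29/(66*(x - 3)) + 48/(35*(x - 6))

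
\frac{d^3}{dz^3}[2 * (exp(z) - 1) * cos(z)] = -4*sqrt(2)*exp(z)*sin(z + pi/4) - 2*sin(z)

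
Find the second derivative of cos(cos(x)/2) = -sin(x)^2*cos(cos(x)/2)/4 + sin(cos(x)/2)*cos(x)/2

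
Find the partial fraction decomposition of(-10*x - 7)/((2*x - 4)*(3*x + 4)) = -19/(20*(3*x + 4)) - 27/(20*(x - 2))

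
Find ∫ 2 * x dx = x^2 + C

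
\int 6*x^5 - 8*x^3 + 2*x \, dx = x^6 - 2*x^4 + x^2 + C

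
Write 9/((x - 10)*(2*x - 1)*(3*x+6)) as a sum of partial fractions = -12/(95*(2*x - 1)) + 1/(20*(x + 2)) + 1/(76*(x - 10))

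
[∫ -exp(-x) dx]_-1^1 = -E + exp(-1)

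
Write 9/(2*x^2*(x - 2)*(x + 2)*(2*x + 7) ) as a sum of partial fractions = 24/(539*(2*x + 7)) - 3/(32*(x + 2)) + 9/(352*(x - 2)) + 9/(196*x) - 9/(56*x^2)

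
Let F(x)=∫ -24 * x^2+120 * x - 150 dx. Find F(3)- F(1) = -28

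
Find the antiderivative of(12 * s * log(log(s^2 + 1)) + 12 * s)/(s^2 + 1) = 6*log(s^2 + 1)*log(log(s^2 + 1)) + C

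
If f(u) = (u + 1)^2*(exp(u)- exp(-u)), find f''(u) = (u^2*exp(2*u) - u^2 + 6*u*exp(2*u) + 2*u + 7*exp(2*u) + 1)*exp(-u)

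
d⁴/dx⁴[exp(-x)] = exp(-x)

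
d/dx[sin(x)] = cos(x)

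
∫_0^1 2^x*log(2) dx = 1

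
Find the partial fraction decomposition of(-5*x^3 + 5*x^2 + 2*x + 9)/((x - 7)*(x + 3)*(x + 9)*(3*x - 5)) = -83/(7168*(3*x - 5)) - 1347/(1024*(x + 9)) + 61/(280*(x + 3)) - 1447/(2560*(x - 7))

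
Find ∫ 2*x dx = x^2 + C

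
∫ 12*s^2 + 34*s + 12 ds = 4*s^3 + 17*s^2 + 12*s + C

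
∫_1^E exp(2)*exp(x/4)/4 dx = -exp(9/4) + exp(E/4 + 2)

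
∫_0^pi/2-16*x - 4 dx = -2*pi^2 - 2*pi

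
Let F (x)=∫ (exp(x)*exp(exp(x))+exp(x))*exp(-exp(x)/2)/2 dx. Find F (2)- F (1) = -exp(E/2) - exp(-exp(2)/2) + exp(-E/2) + exp(exp(2)/2)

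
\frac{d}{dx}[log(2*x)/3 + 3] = 1/(3*x)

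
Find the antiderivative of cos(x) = sin(x) + C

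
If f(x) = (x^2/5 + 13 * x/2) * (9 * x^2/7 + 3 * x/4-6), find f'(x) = 36*x^3/35 + 3573*x^2/140 + 147*x/20 - 39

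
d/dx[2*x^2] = 4*x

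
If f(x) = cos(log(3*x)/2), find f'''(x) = (-7*sin((log(x) + log(3))/2) + 6*cos((log(x) + log(3))/2))/(8*x^3)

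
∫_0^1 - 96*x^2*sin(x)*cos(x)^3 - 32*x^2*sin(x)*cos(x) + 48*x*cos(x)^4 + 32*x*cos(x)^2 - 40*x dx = -20 + 24*cos(1)^4 + 16*cos(1)^2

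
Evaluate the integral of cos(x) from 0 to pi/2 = 1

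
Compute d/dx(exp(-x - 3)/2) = -exp(-x - 3)/2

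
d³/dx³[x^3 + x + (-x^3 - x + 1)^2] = 120*x^3 + 48*x - 6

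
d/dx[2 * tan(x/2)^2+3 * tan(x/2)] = (2*sin(x/2)/cos(x/2) + 3/2)/cos(x/2)^2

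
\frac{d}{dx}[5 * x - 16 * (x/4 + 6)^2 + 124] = -2*x - 43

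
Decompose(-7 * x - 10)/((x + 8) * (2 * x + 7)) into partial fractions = 29/(9*(2*x + 7)) - 46/(9*(x + 8))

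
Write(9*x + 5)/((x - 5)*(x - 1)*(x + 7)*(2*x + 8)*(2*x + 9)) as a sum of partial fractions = 284/(1045*(2*x + 9)) - 29/(1440*(x + 7)) - 31/(270*(x + 4)) - 7/(1760*(x - 1)) + 25/(8208*(x - 5))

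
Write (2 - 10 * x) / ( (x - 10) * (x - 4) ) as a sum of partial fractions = 19/(3*(x - 4)) - 49/(3*(x - 10))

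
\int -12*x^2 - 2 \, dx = -4*x^3 - 2*x + C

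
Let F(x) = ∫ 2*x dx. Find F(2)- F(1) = 3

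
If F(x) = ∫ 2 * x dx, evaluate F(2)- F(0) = 4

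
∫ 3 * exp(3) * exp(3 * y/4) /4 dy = exp(3*y/4 + 3) + C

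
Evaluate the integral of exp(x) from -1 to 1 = E - exp(-1)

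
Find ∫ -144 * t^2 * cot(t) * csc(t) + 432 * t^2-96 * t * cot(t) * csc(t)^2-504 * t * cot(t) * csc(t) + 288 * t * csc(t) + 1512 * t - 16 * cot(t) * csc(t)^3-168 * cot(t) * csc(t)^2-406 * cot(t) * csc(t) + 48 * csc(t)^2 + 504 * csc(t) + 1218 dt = 42*t + 2*(6*t + 2*csc(t) + 7)^3/3 + 7*(6*t + 2*csc(t) + 7)^2 + 14*csc(t) + C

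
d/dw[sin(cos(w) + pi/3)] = -sin(w)*cos(cos(w) + pi/3)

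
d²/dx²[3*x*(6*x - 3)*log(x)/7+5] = (36*x*log(x) + 54*x - 9)/(7*x)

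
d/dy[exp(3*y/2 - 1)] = 3*exp(3*y/2 - 1)/2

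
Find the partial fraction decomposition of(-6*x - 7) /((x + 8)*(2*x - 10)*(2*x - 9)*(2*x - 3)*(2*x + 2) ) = -16/(1995*(2*x - 3)) + 34/(825*(2*x - 9)) + 41/(172900*(x + 8)) + 1/(9240*(x + 1)) - 37/(2184*(x - 5))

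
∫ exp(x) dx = exp(x) + C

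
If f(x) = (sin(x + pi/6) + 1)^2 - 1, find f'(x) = sin(2*x + pi/3) + 2*cos(x + pi/6)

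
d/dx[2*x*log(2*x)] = 2*log(x) + 2*log(2) + 2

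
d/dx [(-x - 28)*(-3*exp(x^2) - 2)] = 6*x^2*exp(x^2) + 168*x*exp(x^2) + 3*exp(x^2) + 2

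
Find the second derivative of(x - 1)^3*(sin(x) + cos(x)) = -x^3*sin(x) - x^3*cos(x) - 3*x^2*sin(x) + 9*x^2*cos(x) + 15*x*sin(x) - 9*x*cos(x) - 11*sin(x) + cos(x)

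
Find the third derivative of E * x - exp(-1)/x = 6*exp(-1)/x^4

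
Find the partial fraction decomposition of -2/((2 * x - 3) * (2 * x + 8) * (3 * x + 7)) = 9/(115*(3*x + 7)) - 4/(253*(2*x - 3)) - 1/(55*(x + 4))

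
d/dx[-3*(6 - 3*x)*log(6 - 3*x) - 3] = 9*log(2 - x) + 9 + 9*log(3)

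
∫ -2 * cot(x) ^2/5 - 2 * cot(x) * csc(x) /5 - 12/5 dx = -2*x + 2*cot(x)/5 + 2*csc(x)/5 + C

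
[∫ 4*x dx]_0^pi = 2*pi^2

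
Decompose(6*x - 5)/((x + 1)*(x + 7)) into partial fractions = 47/(6*(x + 7)) - 11/(6*(x + 1))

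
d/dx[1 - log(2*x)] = -1/x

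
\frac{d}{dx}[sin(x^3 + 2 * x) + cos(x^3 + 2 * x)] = -3*x^2*sin(x^3 + 2*x) + 3*x^2*cos(x^3 + 2*x) - 2*sin(x^3 + 2*x) + 2*cos(x^3 + 2*x)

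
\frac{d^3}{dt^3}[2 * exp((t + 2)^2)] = 16*t^3*exp(t^2 + 4*t + 4) + 96*t^2*exp(t^2 + 4*t + 4) + 216*t*exp(t^2 + 4*t + 4) + 176*exp(t^2 + 4*t + 4)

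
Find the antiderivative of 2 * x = x^2 + C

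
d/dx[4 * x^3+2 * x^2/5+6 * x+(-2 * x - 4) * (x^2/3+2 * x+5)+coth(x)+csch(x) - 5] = 10*x^2 - 148*x/15 - 12 - cosh(x)/sinh(x)^2 - 1/sinh(x)^2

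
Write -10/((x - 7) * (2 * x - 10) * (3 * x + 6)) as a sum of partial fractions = -5/(189*(x + 2)) + 5/(42*(x - 5)) - 5/(54*(x - 7))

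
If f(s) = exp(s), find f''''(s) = exp(s)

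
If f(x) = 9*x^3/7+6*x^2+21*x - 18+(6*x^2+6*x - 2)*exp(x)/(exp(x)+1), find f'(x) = (27*x^2*exp(2*x) + 96*x^2*exp(x) + 27*x^2 + 168*x*exp(2*x) + 294*x*exp(x) + 84*x + 189*exp(2*x) + 322*exp(x) + 147)/(7*exp(2*x) + 14*exp(x) + 7)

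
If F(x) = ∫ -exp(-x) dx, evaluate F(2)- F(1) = -exp(-1) + exp(-2)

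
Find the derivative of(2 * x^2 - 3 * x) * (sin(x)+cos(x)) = -2*x^2*sin(x) + 2*x^2*cos(x) + 7*x*sin(x) + x*cos(x) - 3*sin(x) - 3*cos(x)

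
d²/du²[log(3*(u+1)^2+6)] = (-2*u^2 - 4*u + 2)/(u^4 + 4*u^3 + 10*u^2 + 12*u + 9)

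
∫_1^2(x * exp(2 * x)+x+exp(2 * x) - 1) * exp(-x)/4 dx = -E/4 - exp(-2)/2 + exp(-1)/4 + exp(2)/2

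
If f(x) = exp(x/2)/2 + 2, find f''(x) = exp(x/2)/8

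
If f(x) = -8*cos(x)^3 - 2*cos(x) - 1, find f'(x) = -24*sin(x)^3 + 26*sin(x)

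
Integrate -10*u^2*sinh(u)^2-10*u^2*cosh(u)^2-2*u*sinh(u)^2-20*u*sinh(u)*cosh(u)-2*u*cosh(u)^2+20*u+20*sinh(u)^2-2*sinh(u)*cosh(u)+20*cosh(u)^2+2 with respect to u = -(sinh(2*u) - 2)*(5*u^2 + u - 10) + C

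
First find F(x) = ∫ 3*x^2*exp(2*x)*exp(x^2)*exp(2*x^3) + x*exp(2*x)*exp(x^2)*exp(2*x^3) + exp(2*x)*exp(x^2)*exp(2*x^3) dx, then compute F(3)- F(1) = -exp(5)/2 + exp(69)/2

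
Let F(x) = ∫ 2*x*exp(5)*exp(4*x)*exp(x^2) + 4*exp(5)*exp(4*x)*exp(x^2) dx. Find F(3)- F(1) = -exp(10) + exp(26)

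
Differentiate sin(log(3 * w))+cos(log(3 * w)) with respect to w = sqrt(2)*cos(log(w) + pi/4 + log(3))/w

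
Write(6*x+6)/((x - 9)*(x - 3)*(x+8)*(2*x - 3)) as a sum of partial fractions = 8/(57*(2*x - 3)) + 42/(3553*(x + 8)) - 4/(33*(x - 3)) + 2/(51*(x - 9))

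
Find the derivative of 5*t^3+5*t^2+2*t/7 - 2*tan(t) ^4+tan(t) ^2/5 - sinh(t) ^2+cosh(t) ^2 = 15*t^2 + 10*t - 8*tan(t)^5 - 38*tan(t)^3/5 + 2*tan(t)/5 + 2/7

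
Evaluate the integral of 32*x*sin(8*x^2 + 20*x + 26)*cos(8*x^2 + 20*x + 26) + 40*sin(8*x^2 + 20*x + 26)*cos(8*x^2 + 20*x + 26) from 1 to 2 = -cos(196)/2 + cos(108)/2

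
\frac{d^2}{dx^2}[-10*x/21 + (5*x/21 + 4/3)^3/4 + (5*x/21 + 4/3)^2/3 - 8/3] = 125*x/6174 + 200/1323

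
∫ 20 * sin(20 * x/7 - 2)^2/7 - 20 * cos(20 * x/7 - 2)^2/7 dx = -sin(40*x/7 - 4)/2 + C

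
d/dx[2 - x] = -1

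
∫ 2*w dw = w^2 + C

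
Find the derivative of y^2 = 2*y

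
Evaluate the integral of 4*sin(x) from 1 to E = 4*cos(1) - 4*cos(E)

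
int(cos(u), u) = sin(u) + C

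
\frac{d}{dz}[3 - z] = -1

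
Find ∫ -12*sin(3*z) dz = 4*cos(3*z) + C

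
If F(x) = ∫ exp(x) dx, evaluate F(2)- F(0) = -1 + exp(2)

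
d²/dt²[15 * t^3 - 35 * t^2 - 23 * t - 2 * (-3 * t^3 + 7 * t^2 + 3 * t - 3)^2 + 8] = -540*t^4 + 1680*t^3 - 744*t^2 - 630*t + 62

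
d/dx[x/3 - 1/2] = 1/3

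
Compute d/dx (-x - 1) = -1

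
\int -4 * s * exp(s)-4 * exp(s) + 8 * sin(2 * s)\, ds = -4*s*exp(s) - 4*cos(2*s) + C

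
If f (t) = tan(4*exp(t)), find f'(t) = 4*exp(t)/cos(4*exp(t))^2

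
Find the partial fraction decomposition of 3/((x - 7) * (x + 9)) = -3/(16*(x + 9)) + 3/(16*(x - 7))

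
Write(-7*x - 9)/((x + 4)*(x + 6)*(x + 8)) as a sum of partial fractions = 47/(8*(x + 8)) - 33/(4*(x + 6)) + 19/(8*(x + 4))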